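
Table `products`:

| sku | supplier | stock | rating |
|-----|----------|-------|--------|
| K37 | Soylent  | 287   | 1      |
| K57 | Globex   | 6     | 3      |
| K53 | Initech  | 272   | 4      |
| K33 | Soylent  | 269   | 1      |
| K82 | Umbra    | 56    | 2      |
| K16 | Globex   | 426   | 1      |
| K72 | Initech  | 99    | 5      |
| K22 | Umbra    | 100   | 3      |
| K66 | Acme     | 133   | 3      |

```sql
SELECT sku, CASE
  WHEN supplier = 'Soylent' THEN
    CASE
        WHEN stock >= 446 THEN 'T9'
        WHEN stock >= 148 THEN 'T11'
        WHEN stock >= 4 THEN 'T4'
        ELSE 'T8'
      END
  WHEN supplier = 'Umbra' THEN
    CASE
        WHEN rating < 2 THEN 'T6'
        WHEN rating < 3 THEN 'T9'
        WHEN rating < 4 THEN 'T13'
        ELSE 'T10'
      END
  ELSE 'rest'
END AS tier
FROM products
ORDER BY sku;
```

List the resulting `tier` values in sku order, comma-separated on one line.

sku=K16: supplier='Globex' → outer ELSE → rest
sku=K22: supplier='Umbra' → inner[rating < 4] → T13
sku=K33: supplier='Soylent' → inner[stock >= 148] → T11
sku=K37: supplier='Soylent' → inner[stock >= 148] → T11
sku=K53: supplier='Initech' → outer ELSE → rest
sku=K57: supplier='Globex' → outer ELSE → rest
sku=K66: supplier='Acme' → outer ELSE → rest
sku=K72: supplier='Initech' → outer ELSE → rest
sku=K82: supplier='Umbra' → inner[rating < 3] → T9

rest, T13, T11, T11, rest, rest, rest, rest, T9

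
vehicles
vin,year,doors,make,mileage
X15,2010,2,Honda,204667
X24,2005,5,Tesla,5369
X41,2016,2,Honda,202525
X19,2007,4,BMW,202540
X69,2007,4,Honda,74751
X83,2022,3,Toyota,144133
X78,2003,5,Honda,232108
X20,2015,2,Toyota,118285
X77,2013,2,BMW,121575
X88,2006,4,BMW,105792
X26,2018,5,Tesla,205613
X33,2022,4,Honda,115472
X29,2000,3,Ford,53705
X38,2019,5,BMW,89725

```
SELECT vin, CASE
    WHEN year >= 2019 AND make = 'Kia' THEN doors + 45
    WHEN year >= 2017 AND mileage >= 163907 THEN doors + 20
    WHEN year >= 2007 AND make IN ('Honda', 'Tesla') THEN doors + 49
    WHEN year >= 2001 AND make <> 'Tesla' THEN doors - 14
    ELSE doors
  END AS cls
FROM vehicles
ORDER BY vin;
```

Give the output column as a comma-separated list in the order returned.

51, -10, -12, 5, 25, 3, 53, -9, 51, 53, -12, -9, -11, -10

vin=X15: year >= 2007 AND make IN ('Honda', 'Tesla') → 51
vin=X19: year >= 2001 AND make <> 'Tesla' → -10
vin=X20: year >= 2001 AND make <> 'Tesla' → -12
vin=X24: ELSE → 5
vin=X26: year >= 2017 AND mileage >= 163907 → 25
vin=X29: ELSE → 3
vin=X33: year >= 2007 AND make IN ('Honda', 'Tesla') → 53
vin=X38: year >= 2001 AND make <> 'Tesla' → -9
vin=X41: year >= 2007 AND make IN ('Honda', 'Tesla') → 51
vin=X69: year >= 2007 AND make IN ('Honda', 'Tesla') → 53
vin=X77: year >= 2001 AND make <> 'Tesla' → -12
vin=X78: year >= 2001 AND make <> 'Tesla' → -9
vin=X83: year >= 2001 AND make <> 'Tesla' → -11
vin=X88: year >= 2001 AND make <> 'Tesla' → -10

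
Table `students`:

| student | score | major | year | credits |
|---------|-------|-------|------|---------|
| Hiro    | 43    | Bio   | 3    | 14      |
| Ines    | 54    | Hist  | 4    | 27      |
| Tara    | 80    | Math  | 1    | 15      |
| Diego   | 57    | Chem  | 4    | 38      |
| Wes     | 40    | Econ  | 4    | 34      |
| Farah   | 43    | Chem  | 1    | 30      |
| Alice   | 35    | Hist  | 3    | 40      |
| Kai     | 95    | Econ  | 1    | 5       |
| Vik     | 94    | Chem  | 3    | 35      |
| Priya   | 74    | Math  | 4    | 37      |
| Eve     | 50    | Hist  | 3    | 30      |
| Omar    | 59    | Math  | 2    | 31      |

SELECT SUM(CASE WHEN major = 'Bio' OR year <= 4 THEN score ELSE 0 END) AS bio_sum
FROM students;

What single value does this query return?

student=Hiro: ✓ → 43
student=Ines: ✓ → 54
student=Tara: ✓ → 80
student=Diego: ✓ → 57
student=Wes: ✓ → 40
student=Farah: ✓ → 43
student=Alice: ✓ → 35
student=Kai: ✓ → 95
student=Vik: ✓ → 94
student=Priya: ✓ → 74
student=Eve: ✓ → 50
student=Omar: ✓ → 59
bio_sum = 43 + 54 + 80 + 57 + 40 + 43 + 35 + 95 + 94 + 74 + 50 + 59 = 724

724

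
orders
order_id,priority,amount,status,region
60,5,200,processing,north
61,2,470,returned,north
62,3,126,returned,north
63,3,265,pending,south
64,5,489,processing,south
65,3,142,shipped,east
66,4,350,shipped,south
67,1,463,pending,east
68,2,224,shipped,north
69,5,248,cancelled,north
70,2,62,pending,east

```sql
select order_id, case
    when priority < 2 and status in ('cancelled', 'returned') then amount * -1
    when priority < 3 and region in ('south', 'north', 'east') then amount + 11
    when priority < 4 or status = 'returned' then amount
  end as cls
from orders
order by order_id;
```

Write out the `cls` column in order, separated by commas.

order_id=60: (no match → NULL) → NULL
order_id=61: priority < 3 and region in ('south', 'north', 'east') → 481
order_id=62: priority < 4 or status = 'returned' → 126
order_id=63: priority < 4 or status = 'returned' → 265
order_id=64: (no match → NULL) → NULL
order_id=65: priority < 4 or status = 'returned' → 142
order_id=66: (no match → NULL) → NULL
order_id=67: priority < 3 and region in ('south', 'north', 'east') → 474
order_id=68: priority < 3 and region in ('south', 'north', 'east') → 235
order_id=69: (no match → NULL) → NULL
order_id=70: priority < 3 and region in ('south', 'north', 'east') → 73

NULL, 481, 126, 265, NULL, 142, NULL, 474, 235, NULL, 73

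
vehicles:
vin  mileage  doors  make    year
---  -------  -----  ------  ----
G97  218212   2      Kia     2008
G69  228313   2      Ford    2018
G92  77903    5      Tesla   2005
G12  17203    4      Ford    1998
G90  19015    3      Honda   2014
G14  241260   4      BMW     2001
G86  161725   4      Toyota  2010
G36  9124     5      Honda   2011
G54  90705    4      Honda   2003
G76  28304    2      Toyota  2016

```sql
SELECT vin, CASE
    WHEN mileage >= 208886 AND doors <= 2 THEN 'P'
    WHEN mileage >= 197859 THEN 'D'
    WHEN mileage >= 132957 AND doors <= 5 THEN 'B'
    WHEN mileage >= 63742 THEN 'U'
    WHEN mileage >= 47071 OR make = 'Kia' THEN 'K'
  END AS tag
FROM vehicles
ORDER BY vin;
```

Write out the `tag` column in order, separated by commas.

NULL, D, NULL, U, P, NULL, B, NULL, U, P

vin=G12: (no match → NULL) → NULL
vin=G14: mileage >= 197859 → D
vin=G36: (no match → NULL) → NULL
vin=G54: mileage >= 63742 → U
vin=G69: mileage >= 208886 AND doors <= 2 → P
vin=G76: (no match → NULL) → NULL
vin=G86: mileage >= 132957 AND doors <= 5 → B
vin=G90: (no match → NULL) → NULL
vin=G92: mileage >= 63742 → U
vin=G97: mileage >= 208886 AND doors <= 2 → P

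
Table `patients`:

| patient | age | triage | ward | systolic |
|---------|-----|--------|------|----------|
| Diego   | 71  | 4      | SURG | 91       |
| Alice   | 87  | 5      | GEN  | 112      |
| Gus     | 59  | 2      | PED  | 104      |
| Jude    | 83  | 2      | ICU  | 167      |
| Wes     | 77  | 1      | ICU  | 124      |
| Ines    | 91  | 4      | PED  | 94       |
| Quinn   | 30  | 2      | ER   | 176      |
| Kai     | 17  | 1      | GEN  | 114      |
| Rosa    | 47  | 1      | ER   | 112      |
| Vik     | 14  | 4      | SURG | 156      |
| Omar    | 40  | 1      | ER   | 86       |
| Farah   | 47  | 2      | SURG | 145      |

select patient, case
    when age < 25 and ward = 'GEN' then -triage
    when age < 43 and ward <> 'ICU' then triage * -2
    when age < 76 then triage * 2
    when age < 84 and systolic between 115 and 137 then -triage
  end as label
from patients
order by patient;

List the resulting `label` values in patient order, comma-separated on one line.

patient=Alice: (no match → NULL) → NULL
patient=Diego: age < 76 → 8
patient=Farah: age < 76 → 4
patient=Gus: age < 76 → 4
patient=Ines: (no match → NULL) → NULL
patient=Jude: (no match → NULL) → NULL
patient=Kai: age < 25 and ward = 'GEN' → -1
patient=Omar: age < 43 and ward <> 'ICU' → -2
patient=Quinn: age < 43 and ward <> 'ICU' → -4
patient=Rosa: age < 76 → 2
patient=Vik: age < 43 and ward <> 'ICU' → -8
patient=Wes: age < 84 and systolic between 115 and 137 → -1

NULL, 8, 4, 4, NULL, NULL, -1, -2, -4, 2, -8, -1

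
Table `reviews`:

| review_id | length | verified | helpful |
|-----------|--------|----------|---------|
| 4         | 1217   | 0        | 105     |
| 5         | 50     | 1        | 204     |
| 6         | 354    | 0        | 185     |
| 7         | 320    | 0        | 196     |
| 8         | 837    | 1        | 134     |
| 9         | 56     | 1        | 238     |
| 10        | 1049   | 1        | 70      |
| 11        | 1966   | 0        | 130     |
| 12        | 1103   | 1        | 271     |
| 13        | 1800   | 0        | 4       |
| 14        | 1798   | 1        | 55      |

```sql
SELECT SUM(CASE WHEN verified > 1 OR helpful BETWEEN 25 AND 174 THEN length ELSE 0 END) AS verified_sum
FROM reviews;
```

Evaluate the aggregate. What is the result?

6867

review_id=4: ✓ → 1217
review_id=5: ✗
review_id=6: ✗
review_id=7: ✗
review_id=8: ✓ → 837
review_id=9: ✗
review_id=10: ✓ → 1049
review_id=11: ✓ → 1966
review_id=12: ✗
review_id=13: ✗
review_id=14: ✓ → 1798
verified_sum = 1217 + 837 + 1049 + 1966 + 1798 = 6867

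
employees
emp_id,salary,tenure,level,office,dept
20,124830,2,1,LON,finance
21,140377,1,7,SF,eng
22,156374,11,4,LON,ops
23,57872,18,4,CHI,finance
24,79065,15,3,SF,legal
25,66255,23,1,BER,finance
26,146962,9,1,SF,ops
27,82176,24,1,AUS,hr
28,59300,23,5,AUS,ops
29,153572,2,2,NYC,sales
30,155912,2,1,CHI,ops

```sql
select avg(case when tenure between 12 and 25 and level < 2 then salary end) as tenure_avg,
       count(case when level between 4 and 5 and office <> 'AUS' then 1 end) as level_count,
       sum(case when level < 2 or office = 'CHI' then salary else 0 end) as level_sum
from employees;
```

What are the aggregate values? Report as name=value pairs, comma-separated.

tenure_avg=74215.5, level_count=2, level_sum=634007

[tenure_avg: tenure between 12 and 25 and level < 2]
emp_id=20: ✗
emp_id=21: ✗
emp_id=22: ✗
emp_id=23: ✗
emp_id=24: ✗
emp_id=25: ✓ → 66255
emp_id=26: ✗
emp_id=27: ✓ → 82176
emp_id=28: ✗
emp_id=29: ✗
emp_id=30: ✗
tenure_avg = (66255 + 82176) / 2 = 74215.5
—
[level_count: level between 4 and 5 and office <> 'AUS']
emp_id=20: ✗
emp_id=21: ✗
emp_id=22: ✓ → 1
emp_id=23: ✓ → 1
emp_id=24: ✗
emp_id=25: ✗
emp_id=26: ✗
emp_id=27: ✗
emp_id=28: ✗
emp_id=29: ✗
emp_id=30: ✗
level_count = COUNT(1, 1) = 2
—
[level_sum: level < 2 or office = 'CHI']
emp_id=20: ✓ → 124830
emp_id=21: ✗
emp_id=22: ✗
emp_id=23: ✓ → 57872
emp_id=24: ✗
emp_id=25: ✓ → 66255
emp_id=26: ✓ → 146962
emp_id=27: ✓ → 82176
emp_id=28: ✗
emp_id=29: ✗
emp_id=30: ✓ → 155912
level_sum = 124830 + 57872 + 66255 + 146962 + 82176 + 155912 = 634007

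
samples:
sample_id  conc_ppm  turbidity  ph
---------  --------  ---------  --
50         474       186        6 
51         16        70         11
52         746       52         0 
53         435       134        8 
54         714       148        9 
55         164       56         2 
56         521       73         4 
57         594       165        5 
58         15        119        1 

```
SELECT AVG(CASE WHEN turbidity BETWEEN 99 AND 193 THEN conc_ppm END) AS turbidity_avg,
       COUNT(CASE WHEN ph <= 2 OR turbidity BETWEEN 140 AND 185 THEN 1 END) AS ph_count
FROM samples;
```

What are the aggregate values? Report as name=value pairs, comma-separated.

[turbidity_avg: turbidity BETWEEN 99 AND 193]
sample_id=50: ✓ → 474
sample_id=51: ✗
sample_id=52: ✗
sample_id=53: ✓ → 435
sample_id=54: ✓ → 714
sample_id=55: ✗
sample_id=56: ✗
sample_id=57: ✓ → 594
sample_id=58: ✓ → 15
turbidity_avg = (474 + 435 + 714 + 594 + 15) / 5 = 446.4
—
[ph_count: ph <= 2 OR turbidity BETWEEN 140 AND 185]
sample_id=50: ✗
sample_id=51: ✗
sample_id=52: ✓ → 1
sample_id=53: ✗
sample_id=54: ✓ → 1
sample_id=55: ✓ → 1
sample_id=56: ✗
sample_id=57: ✓ → 1
sample_id=58: ✓ → 1
ph_count = COUNT(1, 1, 1, 1, 1) = 5

turbidity_avg=446.4, ph_count=5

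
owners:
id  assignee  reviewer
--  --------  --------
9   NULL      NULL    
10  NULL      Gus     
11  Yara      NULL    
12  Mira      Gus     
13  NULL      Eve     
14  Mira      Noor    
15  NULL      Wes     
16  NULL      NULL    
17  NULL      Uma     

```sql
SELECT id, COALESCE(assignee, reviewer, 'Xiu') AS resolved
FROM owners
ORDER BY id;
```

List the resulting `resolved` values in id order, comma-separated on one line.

id=9: assignee=NULL, reviewer=NULL, → literal Xiu → Xiu
id=10: assignee=NULL, reviewer=Gus → Gus
id=11: assignee=Yara → Yara
id=12: assignee=Mira → Mira
id=13: assignee=NULL, reviewer=Eve → Eve
id=14: assignee=Mira → Mira
id=15: assignee=NULL, reviewer=Wes → Wes
id=16: assignee=NULL, reviewer=NULL, → literal Xiu → Xiu
id=17: assignee=NULL, reviewer=Uma → Uma

Xiu, Gus, Yara, Mira, Eve, Mira, Wes, Xiu, Uma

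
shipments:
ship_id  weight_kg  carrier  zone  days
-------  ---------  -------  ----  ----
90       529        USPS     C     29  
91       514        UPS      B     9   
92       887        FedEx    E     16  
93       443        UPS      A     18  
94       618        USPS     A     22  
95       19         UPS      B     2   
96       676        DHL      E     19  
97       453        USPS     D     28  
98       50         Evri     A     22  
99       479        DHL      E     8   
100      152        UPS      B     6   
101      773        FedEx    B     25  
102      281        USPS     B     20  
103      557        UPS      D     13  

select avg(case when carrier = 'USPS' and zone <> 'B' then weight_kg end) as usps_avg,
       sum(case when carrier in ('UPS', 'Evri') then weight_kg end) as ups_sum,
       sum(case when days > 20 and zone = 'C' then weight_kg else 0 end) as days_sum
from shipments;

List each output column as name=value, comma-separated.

[usps_avg: carrier = 'USPS' and zone <> 'B']
ship_id=90: ✓ → 529
ship_id=91: ✗
ship_id=92: ✗
ship_id=93: ✗
ship_id=94: ✓ → 618
ship_id=95: ✗
ship_id=96: ✗
ship_id=97: ✓ → 453
ship_id=98: ✗
ship_id=99: ✗
ship_id=100: ✗
ship_id=101: ✗
ship_id=102: ✗
ship_id=103: ✗
usps_avg = (529 + 618 + 453) / 3 = 533.3333333333
—
[ups_sum: carrier in ('UPS', 'Evri')]
ship_id=90: ✗
ship_id=91: ✓ → 514
ship_id=92: ✗
ship_id=93: ✓ → 443
ship_id=94: ✗
ship_id=95: ✓ → 19
ship_id=96: ✗
ship_id=97: ✗
ship_id=98: ✓ → 50
ship_id=99: ✗
ship_id=100: ✓ → 152
ship_id=101: ✗
ship_id=102: ✗
ship_id=103: ✓ → 557
ups_sum = 514 + 443 + 19 + 50 + 152 + 557 = 1735
—
[days_sum: days > 20 and zone = 'C']
ship_id=90: ✓ → 529
ship_id=91: ✗
ship_id=92: ✗
ship_id=93: ✗
ship_id=94: ✗
ship_id=95: ✗
ship_id=96: ✗
ship_id=97: ✗
ship_id=98: ✗
ship_id=99: ✗
ship_id=100: ✗
ship_id=101: ✗
ship_id=102: ✗
ship_id=103: ✗
days_sum = 529

usps_avg=533.3333333333, ups_sum=1735, days_sum=529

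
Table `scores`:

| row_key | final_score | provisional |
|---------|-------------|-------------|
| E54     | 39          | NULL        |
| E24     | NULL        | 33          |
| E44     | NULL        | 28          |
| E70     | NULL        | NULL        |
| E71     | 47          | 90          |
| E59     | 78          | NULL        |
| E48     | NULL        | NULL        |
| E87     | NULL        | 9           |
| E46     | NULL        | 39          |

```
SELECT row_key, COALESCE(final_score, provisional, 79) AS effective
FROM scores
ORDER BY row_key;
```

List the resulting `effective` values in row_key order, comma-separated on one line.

row_key=E24: final_score=NULL, provisional=33 → 33
row_key=E44: final_score=NULL, provisional=28 → 28
row_key=E46: final_score=NULL, provisional=39 → 39
row_key=E48: final_score=NULL, provisional=NULL, → literal 79 → 79
row_key=E54: final_score=39 → 39
row_key=E59: final_score=78 → 78
row_key=E70: final_score=NULL, provisional=NULL, → literal 79 → 79
row_key=E71: final_score=47 → 47
row_key=E87: final_score=NULL, provisional=9 → 9

33, 28, 39, 79, 39, 78, 79, 47, 9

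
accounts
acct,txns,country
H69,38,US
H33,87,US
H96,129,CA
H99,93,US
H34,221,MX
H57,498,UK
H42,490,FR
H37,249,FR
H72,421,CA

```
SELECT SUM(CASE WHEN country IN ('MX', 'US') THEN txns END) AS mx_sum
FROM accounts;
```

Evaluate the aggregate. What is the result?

439

acct=H69: ✓ → 38
acct=H33: ✓ → 87
acct=H96: ✗
acct=H99: ✓ → 93
acct=H34: ✓ → 221
acct=H57: ✗
acct=H42: ✗
acct=H37: ✗
acct=H72: ✗
mx_sum = 38 + 87 + 93 + 221 = 439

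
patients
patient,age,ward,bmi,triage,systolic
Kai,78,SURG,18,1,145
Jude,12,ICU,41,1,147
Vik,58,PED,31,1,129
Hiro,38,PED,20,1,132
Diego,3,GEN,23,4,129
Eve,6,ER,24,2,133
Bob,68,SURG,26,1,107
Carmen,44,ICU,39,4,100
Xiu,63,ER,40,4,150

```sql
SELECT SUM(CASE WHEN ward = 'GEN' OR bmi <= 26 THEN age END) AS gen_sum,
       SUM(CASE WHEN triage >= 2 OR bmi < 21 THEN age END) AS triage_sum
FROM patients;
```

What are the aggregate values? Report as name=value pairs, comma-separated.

gen_sum=193, triage_sum=232

[gen_sum: ward = 'GEN' OR bmi <= 26]
patient=Kai: ✓ → 78
patient=Jude: ✗
patient=Vik: ✗
patient=Hiro: ✓ → 38
patient=Diego: ✓ → 3
patient=Eve: ✓ → 6
patient=Bob: ✓ → 68
patient=Carmen: ✗
patient=Xiu: ✗
gen_sum = 78 + 38 + 3 + 6 + 68 = 193
—
[triage_sum: triage >= 2 OR bmi < 21]
patient=Kai: ✓ → 78
patient=Jude: ✗
patient=Vik: ✗
patient=Hiro: ✓ → 38
patient=Diego: ✓ → 3
patient=Eve: ✓ → 6
patient=Bob: ✗
patient=Carmen: ✓ → 44
patient=Xiu: ✓ → 63
triage_sum = 78 + 38 + 3 + 6 + 44 + 63 = 232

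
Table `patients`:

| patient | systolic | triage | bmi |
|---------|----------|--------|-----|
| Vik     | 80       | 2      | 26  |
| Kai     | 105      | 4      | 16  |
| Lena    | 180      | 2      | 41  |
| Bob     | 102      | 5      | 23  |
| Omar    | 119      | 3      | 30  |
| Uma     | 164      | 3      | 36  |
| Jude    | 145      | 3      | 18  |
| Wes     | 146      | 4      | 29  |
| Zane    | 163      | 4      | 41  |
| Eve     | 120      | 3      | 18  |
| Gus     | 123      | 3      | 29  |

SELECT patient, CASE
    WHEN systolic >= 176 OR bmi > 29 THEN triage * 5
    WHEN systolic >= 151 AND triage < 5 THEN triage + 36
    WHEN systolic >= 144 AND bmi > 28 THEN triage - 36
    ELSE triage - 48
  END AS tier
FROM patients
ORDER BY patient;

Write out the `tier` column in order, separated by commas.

-43, -45, -45, -45, -44, 10, 15, 15, -46, -32, 20

patient=Bob: ELSE → -43
patient=Eve: ELSE → -45
patient=Gus: ELSE → -45
patient=Jude: ELSE → -45
patient=Kai: ELSE → -44
patient=Lena: systolic >= 176 OR bmi > 29 → 10
patient=Omar: systolic >= 176 OR bmi > 29 → 15
patient=Uma: systolic >= 176 OR bmi > 29 → 15
patient=Vik: ELSE → -46
patient=Wes: systolic >= 144 AND bmi > 28 → -32
patient=Zane: systolic >= 176 OR bmi > 29 → 20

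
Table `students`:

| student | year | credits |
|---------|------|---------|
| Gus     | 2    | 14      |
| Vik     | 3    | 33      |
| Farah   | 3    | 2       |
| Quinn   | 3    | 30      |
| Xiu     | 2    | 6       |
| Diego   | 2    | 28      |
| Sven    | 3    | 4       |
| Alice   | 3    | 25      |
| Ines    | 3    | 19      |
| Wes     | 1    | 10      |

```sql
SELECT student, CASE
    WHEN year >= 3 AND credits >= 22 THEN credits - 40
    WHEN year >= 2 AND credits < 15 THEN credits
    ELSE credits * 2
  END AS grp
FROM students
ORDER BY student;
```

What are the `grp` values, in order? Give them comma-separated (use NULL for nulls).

student=Alice: year >= 3 AND credits >= 22 → -15
student=Diego: ELSE → 56
student=Farah: year >= 2 AND credits < 15 → 2
student=Gus: year >= 2 AND credits < 15 → 14
student=Ines: ELSE → 38
student=Quinn: year >= 3 AND credits >= 22 → -10
student=Sven: year >= 2 AND credits < 15 → 4
student=Vik: year >= 3 AND credits >= 22 → -7
student=Wes: ELSE → 20
student=Xiu: year >= 2 AND credits < 15 → 6

-15, 56, 2, 14, 38, -10, 4, -7, 20, 6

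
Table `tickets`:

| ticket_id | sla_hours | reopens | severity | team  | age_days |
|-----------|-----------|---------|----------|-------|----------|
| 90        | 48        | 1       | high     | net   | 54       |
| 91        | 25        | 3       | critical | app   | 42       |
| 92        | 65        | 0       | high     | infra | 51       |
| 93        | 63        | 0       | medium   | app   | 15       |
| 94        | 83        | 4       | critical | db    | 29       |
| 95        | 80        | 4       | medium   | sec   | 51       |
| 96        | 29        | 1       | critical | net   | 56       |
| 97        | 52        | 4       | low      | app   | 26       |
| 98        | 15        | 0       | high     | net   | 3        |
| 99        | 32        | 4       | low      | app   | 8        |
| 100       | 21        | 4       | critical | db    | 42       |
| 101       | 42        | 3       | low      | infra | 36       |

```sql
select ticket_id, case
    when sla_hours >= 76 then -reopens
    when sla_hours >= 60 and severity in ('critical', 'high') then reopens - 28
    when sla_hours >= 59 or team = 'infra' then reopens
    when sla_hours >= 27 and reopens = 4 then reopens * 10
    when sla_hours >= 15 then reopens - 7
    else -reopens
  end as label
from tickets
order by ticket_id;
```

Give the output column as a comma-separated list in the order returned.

-6, -4, -28, 0, -4, -4, -6, 40, -7, 40, -3, 3

ticket_id=90: sla_hours >= 15 → -6
ticket_id=91: sla_hours >= 15 → -4
ticket_id=92: sla_hours >= 60 and severity in ('critical', 'high') → -28
ticket_id=93: sla_hours >= 59 or team = 'infra' → 0
ticket_id=94: sla_hours >= 76 → -4
ticket_id=95: sla_hours >= 76 → -4
ticket_id=96: sla_hours >= 15 → -6
ticket_id=97: sla_hours >= 27 and reopens = 4 → 40
ticket_id=98: sla_hours >= 15 → -7
ticket_id=99: sla_hours >= 27 and reopens = 4 → 40
ticket_id=100: sla_hours >= 15 → -3
ticket_id=101: sla_hours >= 59 or team = 'infra' → 3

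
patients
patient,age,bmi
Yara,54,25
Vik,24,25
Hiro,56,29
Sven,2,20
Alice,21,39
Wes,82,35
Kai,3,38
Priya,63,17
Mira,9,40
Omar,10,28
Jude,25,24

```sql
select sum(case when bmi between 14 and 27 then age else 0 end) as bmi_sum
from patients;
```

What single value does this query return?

168

patient=Yara: ✓ → 54
patient=Vik: ✓ → 24
patient=Hiro: ✗
patient=Sven: ✓ → 2
patient=Alice: ✗
patient=Wes: ✗
patient=Kai: ✗
patient=Priya: ✓ → 63
patient=Mira: ✗
patient=Omar: ✗
patient=Jude: ✓ → 25
bmi_sum = 54 + 24 + 2 + 63 + 25 = 168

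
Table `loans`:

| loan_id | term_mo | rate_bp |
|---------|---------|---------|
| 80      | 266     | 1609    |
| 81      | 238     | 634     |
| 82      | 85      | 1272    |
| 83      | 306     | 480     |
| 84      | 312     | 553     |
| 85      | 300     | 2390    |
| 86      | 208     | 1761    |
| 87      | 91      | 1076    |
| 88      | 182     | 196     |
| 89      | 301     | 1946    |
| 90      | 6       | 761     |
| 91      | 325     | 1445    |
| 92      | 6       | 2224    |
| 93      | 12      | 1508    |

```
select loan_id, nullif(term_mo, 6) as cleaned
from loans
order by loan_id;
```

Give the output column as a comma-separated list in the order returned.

266, 238, 85, 306, 312, 300, 208, 91, 182, 301, NULL, 325, NULL, 12

loan_id=80: term_mo=266 vs 6: differ → 266
loan_id=81: term_mo=238 vs 6: differ → 238
loan_id=82: term_mo=85 vs 6: differ → 85
loan_id=83: term_mo=306 vs 6: differ → 306
loan_id=84: term_mo=312 vs 6: differ → 312
loan_id=85: term_mo=300 vs 6: differ → 300
loan_id=86: term_mo=208 vs 6: differ → 208
loan_id=87: term_mo=91 vs 6: differ → 91
loan_id=88: term_mo=182 vs 6: differ → 182
loan_id=89: term_mo=301 vs 6: differ → 301
loan_id=90: term_mo=6 vs 6: equal → NULL
loan_id=91: term_mo=325 vs 6: differ → 325
loan_id=92: term_mo=6 vs 6: equal → NULL
loan_id=93: term_mo=12 vs 6: differ → 12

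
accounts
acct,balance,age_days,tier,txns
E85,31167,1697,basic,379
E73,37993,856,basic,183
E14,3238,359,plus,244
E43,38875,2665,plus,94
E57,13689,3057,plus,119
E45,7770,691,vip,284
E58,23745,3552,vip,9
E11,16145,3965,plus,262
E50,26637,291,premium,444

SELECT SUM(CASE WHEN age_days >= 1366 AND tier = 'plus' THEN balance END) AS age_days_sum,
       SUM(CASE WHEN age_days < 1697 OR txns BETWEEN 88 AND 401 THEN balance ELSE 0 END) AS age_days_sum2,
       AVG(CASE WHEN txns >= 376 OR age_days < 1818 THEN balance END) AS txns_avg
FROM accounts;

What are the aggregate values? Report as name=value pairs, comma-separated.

age_days_sum=68709, age_days_sum2=175514, txns_avg=21361

[age_days_sum: age_days >= 1366 AND tier = 'plus']
acct=E85: ✗
acct=E73: ✗
acct=E14: ✗
acct=E43: ✓ → 38875
acct=E57: ✓ → 13689
acct=E45: ✗
acct=E58: ✗
acct=E11: ✓ → 16145
acct=E50: ✗
age_days_sum = 38875 + 13689 + 16145 = 68709
—
[age_days_sum2: age_days < 1697 OR txns BETWEEN 88 AND 401]
acct=E85: ✓ → 31167
acct=E73: ✓ → 37993
acct=E14: ✓ → 3238
acct=E43: ✓ → 38875
acct=E57: ✓ → 13689
acct=E45: ✓ → 7770
acct=E58: ✗
acct=E11: ✓ → 16145
acct=E50: ✓ → 26637
age_days_sum2 = 31167 + 37993 + 3238 + 38875 + 13689 + 7770 + 16145 + 26637 = 175514
—
[txns_avg: txns >= 376 OR age_days < 1818]
acct=E85: ✓ → 31167
acct=E73: ✓ → 37993
acct=E14: ✓ → 3238
acct=E43: ✗
acct=E57: ✗
acct=E45: ✓ → 7770
acct=E58: ✗
acct=E11: ✗
acct=E50: ✓ → 26637
txns_avg = (31167 + 37993 + 3238 + 7770 + 26637) / 5 = 21361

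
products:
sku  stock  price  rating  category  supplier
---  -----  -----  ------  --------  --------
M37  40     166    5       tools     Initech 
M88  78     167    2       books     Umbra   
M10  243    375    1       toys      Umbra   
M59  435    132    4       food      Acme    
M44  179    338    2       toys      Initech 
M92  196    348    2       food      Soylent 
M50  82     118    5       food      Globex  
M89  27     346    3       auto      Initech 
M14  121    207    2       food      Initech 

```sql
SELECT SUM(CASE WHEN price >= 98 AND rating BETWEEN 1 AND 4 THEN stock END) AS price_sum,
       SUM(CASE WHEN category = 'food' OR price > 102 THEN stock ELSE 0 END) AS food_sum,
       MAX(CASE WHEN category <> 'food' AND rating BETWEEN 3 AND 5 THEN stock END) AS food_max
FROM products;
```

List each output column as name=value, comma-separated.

price_sum=1279, food_sum=1401, food_max=40

[price_sum: price >= 98 AND rating BETWEEN 1 AND 4]
sku=M37: ✗
sku=M88: ✓ → 78
sku=M10: ✓ → 243
sku=M59: ✓ → 435
sku=M44: ✓ → 179
sku=M92: ✓ → 196
sku=M50: ✗
sku=M89: ✓ → 27
sku=M14: ✓ → 121
price_sum = 78 + 243 + 435 + 179 + 196 + 27 + 121 = 1279
—
[food_sum: category = 'food' OR price > 102]
sku=M37: ✓ → 40
sku=M88: ✓ → 78
sku=M10: ✓ → 243
sku=M59: ✓ → 435
sku=M44: ✓ → 179
sku=M92: ✓ → 196
sku=M50: ✓ → 82
sku=M89: ✓ → 27
sku=M14: ✓ → 121
food_sum = 40 + 78 + 243 + 435 + 179 + 196 + 82 + 27 + 121 = 1401
—
[food_max: category <> 'food' AND rating BETWEEN 3 AND 5]
sku=M37: ✓ → 40
sku=M88: ✗
sku=M10: ✗
sku=M59: ✗
sku=M44: ✗
sku=M92: ✗
sku=M50: ✗
sku=M89: ✓ → 27
sku=M14: ✗
food_max = MAX(40, 27) = 40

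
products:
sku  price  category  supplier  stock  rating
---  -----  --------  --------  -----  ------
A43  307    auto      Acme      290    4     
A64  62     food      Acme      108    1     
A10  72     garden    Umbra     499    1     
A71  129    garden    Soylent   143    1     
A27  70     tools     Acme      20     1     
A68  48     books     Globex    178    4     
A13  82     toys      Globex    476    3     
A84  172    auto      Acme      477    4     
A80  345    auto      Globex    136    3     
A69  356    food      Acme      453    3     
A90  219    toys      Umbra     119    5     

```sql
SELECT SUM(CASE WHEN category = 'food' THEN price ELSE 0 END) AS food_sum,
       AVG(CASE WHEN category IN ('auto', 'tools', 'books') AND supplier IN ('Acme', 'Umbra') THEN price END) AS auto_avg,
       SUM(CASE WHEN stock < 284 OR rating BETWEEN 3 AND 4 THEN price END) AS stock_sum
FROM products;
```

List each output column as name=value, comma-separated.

food_sum=418, auto_avg=183, stock_sum=1790

[food_sum: category = 'food']
sku=A43: ✗
sku=A64: ✓ → 62
sku=A10: ✗
sku=A71: ✗
sku=A27: ✗
sku=A68: ✗
sku=A13: ✗
sku=A84: ✗
sku=A80: ✗
sku=A69: ✓ → 356
sku=A90: ✗
food_sum = 62 + 356 = 418
—
[auto_avg: category IN ('auto', 'tools', 'books') AND supplier IN ('Acme', 'Umbra')]
sku=A43: ✓ → 307
sku=A64: ✗
sku=A10: ✗
sku=A71: ✗
sku=A27: ✓ → 70
sku=A68: ✗
sku=A13: ✗
sku=A84: ✓ → 172
sku=A80: ✗
sku=A69: ✗
sku=A90: ✗
auto_avg = (307 + 70 + 172) / 3 = 183
—
[stock_sum: stock < 284 OR rating BETWEEN 3 AND 4]
sku=A43: ✓ → 307
sku=A64: ✓ → 62
sku=A10: ✗
sku=A71: ✓ → 129
sku=A27: ✓ → 70
sku=A68: ✓ → 48
sku=A13: ✓ → 82
sku=A84: ✓ → 172
sku=A80: ✓ → 345
sku=A69: ✓ → 356
sku=A90: ✓ → 219
stock_sum = 307 + 62 + 129 + 70 + 48 + 82 + 172 + 345 + 356 + 219 = 1790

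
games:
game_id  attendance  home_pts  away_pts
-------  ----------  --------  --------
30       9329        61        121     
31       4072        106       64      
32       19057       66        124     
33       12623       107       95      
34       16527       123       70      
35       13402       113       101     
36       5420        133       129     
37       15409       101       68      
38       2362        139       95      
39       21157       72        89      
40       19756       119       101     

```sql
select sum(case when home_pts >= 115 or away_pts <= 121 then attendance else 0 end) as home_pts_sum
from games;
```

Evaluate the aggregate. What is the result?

game_id=30: ✓ → 9329
game_id=31: ✓ → 4072
game_id=32: ✗
game_id=33: ✓ → 12623
game_id=34: ✓ → 16527
game_id=35: ✓ → 13402
game_id=36: ✓ → 5420
game_id=37: ✓ → 15409
game_id=38: ✓ → 2362
game_id=39: ✓ → 21157
game_id=40: ✓ → 19756
home_pts_sum = 9329 + 4072 + 12623 + 16527 + 13402 + 5420 + 15409 + 2362 + 21157 + 19756 = 120057

120057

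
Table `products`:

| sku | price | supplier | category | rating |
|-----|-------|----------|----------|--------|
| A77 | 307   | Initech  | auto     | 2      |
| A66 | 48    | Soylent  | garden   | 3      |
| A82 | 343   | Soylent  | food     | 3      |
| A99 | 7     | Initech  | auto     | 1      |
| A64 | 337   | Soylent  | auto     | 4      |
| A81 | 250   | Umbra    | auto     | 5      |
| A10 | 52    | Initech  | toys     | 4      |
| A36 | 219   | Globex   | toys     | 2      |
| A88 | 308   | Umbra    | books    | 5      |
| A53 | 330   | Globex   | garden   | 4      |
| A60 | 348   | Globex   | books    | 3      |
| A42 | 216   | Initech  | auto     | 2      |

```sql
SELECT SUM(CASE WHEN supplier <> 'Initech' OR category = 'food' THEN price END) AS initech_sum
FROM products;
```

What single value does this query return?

2183

sku=A77: ✗
sku=A66: ✓ → 48
sku=A82: ✓ → 343
sku=A99: ✗
sku=A64: ✓ → 337
sku=A81: ✓ → 250
sku=A10: ✗
sku=A36: ✓ → 219
sku=A88: ✓ → 308
sku=A53: ✓ → 330
sku=A60: ✓ → 348
sku=A42: ✗
initech_sum = 48 + 343 + 337 + 250 + 219 + 308 + 330 + 348 = 2183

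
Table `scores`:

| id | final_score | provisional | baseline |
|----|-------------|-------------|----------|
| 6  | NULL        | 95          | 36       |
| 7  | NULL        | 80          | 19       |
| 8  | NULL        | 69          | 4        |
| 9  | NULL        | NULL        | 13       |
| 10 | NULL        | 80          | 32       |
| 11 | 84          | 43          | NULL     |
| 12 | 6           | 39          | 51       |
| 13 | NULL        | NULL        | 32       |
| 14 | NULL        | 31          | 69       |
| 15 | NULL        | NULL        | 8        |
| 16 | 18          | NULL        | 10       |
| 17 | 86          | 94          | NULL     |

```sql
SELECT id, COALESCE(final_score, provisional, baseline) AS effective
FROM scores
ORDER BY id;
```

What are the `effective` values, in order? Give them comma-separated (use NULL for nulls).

95, 80, 69, 13, 80, 84, 6, 32, 31, 8, 18, 86

id=6: final_score=NULL, provisional=95 → 95
id=7: final_score=NULL, provisional=80 → 80
id=8: final_score=NULL, provisional=69 → 69
id=9: final_score=NULL, provisional=NULL, baseline=13 → 13
id=10: final_score=NULL, provisional=80 → 80
id=11: final_score=84 → 84
id=12: final_score=6 → 6
id=13: final_score=NULL, provisional=NULL, baseline=32 → 32
id=14: final_score=NULL, provisional=31 → 31
id=15: final_score=NULL, provisional=NULL, baseline=8 → 8
id=16: final_score=18 → 18
id=17: final_score=86 → 86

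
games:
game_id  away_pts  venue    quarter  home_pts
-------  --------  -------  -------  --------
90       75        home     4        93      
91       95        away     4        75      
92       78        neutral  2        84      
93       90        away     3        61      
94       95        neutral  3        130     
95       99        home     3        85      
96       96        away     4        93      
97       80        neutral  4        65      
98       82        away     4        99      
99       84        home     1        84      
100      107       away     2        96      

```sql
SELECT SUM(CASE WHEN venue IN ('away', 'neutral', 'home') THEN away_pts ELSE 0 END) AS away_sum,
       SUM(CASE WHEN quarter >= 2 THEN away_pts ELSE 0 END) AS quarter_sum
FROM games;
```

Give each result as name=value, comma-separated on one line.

[away_sum: venue IN ('away', 'neutral', 'home')]
game_id=90: ✓ → 75
game_id=91: ✓ → 95
game_id=92: ✓ → 78
game_id=93: ✓ → 90
game_id=94: ✓ → 95
game_id=95: ✓ → 99
game_id=96: ✓ → 96
game_id=97: ✓ → 80
game_id=98: ✓ → 82
game_id=99: ✓ → 84
game_id=100: ✓ → 107
away_sum = 75 + 95 + 78 + 90 + 95 + 99 + 96 + 80 + 82 + 84 + 107 = 981
—
[quarter_sum: quarter >= 2]
game_id=90: ✓ → 75
game_id=91: ✓ → 95
game_id=92: ✓ → 78
game_id=93: ✓ → 90
game_id=94: ✓ → 95
game_id=95: ✓ → 99
game_id=96: ✓ → 96
game_id=97: ✓ → 80
game_id=98: ✓ → 82
game_id=99: ✗
game_id=100: ✓ → 107
quarter_sum = 75 + 95 + 78 + 90 + 95 + 99 + 96 + 80 + 82 + 107 = 897

away_sum=981, quarter_sum=897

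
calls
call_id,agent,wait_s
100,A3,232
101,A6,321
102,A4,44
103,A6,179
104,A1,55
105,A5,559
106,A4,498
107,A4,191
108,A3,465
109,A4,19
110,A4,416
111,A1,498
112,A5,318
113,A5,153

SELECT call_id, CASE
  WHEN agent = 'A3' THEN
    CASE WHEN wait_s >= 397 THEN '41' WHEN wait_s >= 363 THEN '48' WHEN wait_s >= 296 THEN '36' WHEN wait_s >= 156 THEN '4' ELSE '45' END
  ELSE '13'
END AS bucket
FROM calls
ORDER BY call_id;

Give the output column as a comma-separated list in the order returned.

4, 13, 13, 13, 13, 13, 13, 13, 41, 13, 13, 13, 13, 13

call_id=100: agent='A3' → inner[wait_s >= 156] → 4
call_id=101: agent='A6' → outer ELSE → 13
call_id=102: agent='A4' → outer ELSE → 13
call_id=103: agent='A6' → outer ELSE → 13
call_id=104: agent='A1' → outer ELSE → 13
call_id=105: agent='A5' → outer ELSE → 13
call_id=106: agent='A4' → outer ELSE → 13
call_id=107: agent='A4' → outer ELSE → 13
call_id=108: agent='A3' → inner[wait_s >= 397] → 41
call_id=109: agent='A4' → outer ELSE → 13
call_id=110: agent='A4' → outer ELSE → 13
call_id=111: agent='A1' → outer ELSE → 13
call_id=112: agent='A5' → outer ELSE → 13
call_id=113: agent='A5' → outer ELSE → 13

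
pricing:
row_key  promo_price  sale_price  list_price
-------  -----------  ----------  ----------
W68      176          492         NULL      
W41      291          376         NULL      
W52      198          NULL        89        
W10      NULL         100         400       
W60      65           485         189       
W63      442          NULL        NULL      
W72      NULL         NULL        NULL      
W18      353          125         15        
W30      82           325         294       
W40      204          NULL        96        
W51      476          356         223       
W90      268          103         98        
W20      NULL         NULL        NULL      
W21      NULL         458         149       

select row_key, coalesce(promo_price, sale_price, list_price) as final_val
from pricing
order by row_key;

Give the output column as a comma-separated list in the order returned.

100, 353, NULL, 458, 82, 204, 291, 476, 198, 65, 442, 176, NULL, 268

row_key=W10: promo_price=NULL, sale_price=100 → 100
row_key=W18: promo_price=353 → 353
row_key=W20: promo_price=NULL, sale_price=NULL, list_price=NULL (all NULL) → NULL
row_key=W21: promo_price=NULL, sale_price=458 → 458
row_key=W30: promo_price=82 → 82
row_key=W40: promo_price=204 → 204
row_key=W41: promo_price=291 → 291
row_key=W51: promo_price=476 → 476
row_key=W52: promo_price=198 → 198
row_key=W60: promo_price=65 → 65
row_key=W63: promo_price=442 → 442
row_key=W68: promo_price=176 → 176
row_key=W72: promo_price=NULL, sale_price=NULL, list_price=NULL (all NULL) → NULL
row_key=W90: promo_price=268 → 268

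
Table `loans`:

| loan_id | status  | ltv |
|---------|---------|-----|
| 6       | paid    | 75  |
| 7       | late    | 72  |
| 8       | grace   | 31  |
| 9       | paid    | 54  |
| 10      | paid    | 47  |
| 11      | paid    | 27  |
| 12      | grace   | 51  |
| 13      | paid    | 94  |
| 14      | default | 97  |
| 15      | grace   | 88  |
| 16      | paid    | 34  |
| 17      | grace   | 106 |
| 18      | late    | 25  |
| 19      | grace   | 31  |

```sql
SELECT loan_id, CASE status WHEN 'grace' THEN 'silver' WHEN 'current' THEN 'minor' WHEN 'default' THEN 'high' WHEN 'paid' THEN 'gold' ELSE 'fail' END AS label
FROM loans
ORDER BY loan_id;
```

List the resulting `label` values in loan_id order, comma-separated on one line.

loan_id=6: status='paid' → gold
loan_id=7: ELSE → fail
loan_id=8: status='grace' → silver
loan_id=9: status='paid' → gold
loan_id=10: status='paid' → gold
loan_id=11: status='paid' → gold
loan_id=12: status='grace' → silver
loan_id=13: status='paid' → gold
loan_id=14: status='default' → high
loan_id=15: status='grace' → silver
loan_id=16: status='paid' → gold
loan_id=17: status='grace' → silver
loan_id=18: ELSE → fail
loan_id=19: status='grace' → silver

gold, fail, silver, gold, gold, gold, silver, gold, high, silver, gold, silver, fail, silver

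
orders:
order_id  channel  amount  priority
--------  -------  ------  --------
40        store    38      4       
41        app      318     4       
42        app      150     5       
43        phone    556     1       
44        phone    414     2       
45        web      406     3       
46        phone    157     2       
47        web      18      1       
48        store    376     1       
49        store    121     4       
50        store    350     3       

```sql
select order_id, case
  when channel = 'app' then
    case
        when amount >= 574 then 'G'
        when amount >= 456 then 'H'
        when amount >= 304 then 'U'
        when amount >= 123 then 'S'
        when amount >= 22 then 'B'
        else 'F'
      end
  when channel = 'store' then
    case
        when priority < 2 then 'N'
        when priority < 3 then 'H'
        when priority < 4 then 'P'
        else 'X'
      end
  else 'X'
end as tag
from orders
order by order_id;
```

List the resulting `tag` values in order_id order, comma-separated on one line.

X, U, S, X, X, X, X, X, N, X, P

order_id=40: channel='store' → inner[ELSE] → X
order_id=41: channel='app' → inner[amount >= 304] → U
order_id=42: channel='app' → inner[amount >= 123] → S
order_id=43: channel='phone' → outer ELSE → X
order_id=44: channel='phone' → outer ELSE → X
order_id=45: channel='web' → outer ELSE → X
order_id=46: channel='phone' → outer ELSE → X
order_id=47: channel='web' → outer ELSE → X
order_id=48: channel='store' → inner[priority < 2] → N
order_id=49: channel='store' → inner[ELSE] → X
order_id=50: channel='store' → inner[priority < 4] → P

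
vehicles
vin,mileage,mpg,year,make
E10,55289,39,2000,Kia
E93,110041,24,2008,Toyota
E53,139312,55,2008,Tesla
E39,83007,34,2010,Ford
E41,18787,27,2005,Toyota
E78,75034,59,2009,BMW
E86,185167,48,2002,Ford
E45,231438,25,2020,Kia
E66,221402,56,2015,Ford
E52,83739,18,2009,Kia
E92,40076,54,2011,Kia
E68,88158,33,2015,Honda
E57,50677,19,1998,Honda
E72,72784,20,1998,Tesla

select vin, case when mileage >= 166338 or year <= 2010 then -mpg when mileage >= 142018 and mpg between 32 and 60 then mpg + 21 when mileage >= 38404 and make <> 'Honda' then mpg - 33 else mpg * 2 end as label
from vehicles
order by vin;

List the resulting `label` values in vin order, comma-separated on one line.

vin=E10: mileage >= 166338 or year <= 2010 → -39
vin=E39: mileage >= 166338 or year <= 2010 → -34
vin=E41: mileage >= 166338 or year <= 2010 → -27
vin=E45: mileage >= 166338 or year <= 2010 → -25
vin=E52: mileage >= 166338 or year <= 2010 → -18
vin=E53: mileage >= 166338 or year <= 2010 → -55
vin=E57: mileage >= 166338 or year <= 2010 → -19
vin=E66: mileage >= 166338 or year <= 2010 → -56
vin=E68: ELSE → 66
vin=E72: mileage >= 166338 or year <= 2010 → -20
vin=E78: mileage >= 166338 or year <= 2010 → -59
vin=E86: mileage >= 166338 or year <= 2010 → -48
vin=E92: mileage >= 38404 and make <> 'Honda' → 21
vin=E93: mileage >= 166338 or year <= 2010 → -24

-39, -34, -27, -25, -18, -55, -19, -56, 66, -20, -59, -48, 21, -24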